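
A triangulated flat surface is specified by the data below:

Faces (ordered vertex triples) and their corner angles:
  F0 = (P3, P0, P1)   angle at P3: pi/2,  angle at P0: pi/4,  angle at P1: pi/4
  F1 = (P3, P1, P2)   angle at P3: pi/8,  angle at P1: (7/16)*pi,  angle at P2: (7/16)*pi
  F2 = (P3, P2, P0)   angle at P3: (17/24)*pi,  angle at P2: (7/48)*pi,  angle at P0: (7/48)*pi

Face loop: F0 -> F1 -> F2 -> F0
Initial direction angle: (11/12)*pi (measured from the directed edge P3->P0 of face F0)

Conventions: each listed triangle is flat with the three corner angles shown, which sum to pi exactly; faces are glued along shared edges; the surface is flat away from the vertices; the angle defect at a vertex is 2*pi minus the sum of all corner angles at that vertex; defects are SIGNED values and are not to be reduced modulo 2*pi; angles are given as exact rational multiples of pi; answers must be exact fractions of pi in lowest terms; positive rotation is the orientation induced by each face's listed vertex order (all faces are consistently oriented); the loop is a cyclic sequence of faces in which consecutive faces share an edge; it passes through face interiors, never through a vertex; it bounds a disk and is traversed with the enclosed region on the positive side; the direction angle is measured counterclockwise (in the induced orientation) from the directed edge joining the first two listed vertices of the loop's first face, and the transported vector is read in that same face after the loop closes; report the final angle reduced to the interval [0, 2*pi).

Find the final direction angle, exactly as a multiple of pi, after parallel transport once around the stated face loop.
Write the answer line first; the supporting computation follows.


Answer: final direction angle = (19/12)*pi

enclosed vertex P3: corner angles sum to (4/3)*pi, defect = 2*pi - (4/3)*pi = (2/3)*pi
the rotation equals the total enclosed defect, so the final angle is initial + defects (mod 2*pi)
final angle = (11/12)*pi + (2/3)*pi = (19/12)*pi (mod 2*pi)


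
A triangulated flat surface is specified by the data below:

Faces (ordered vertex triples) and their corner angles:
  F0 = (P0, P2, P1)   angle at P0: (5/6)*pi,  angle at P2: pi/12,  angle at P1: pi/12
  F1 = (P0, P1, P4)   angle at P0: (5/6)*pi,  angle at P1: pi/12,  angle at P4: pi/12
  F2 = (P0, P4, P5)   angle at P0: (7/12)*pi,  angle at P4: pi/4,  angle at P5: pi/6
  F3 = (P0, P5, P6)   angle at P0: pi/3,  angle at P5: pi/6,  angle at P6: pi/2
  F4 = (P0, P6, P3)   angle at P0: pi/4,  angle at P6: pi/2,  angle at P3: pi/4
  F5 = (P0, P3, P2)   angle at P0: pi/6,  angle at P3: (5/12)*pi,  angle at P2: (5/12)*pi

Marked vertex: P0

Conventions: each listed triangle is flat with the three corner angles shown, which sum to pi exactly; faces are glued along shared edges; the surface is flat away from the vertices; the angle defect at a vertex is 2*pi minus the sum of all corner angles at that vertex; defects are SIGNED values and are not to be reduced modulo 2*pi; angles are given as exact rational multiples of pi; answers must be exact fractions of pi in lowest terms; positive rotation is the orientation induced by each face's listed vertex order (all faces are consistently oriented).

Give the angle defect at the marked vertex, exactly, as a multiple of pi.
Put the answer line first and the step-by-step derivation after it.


Answer: defect(P0) = -pi

Sum of corner angles at P0: 3*pi
defect = 2*pi - 3*pi


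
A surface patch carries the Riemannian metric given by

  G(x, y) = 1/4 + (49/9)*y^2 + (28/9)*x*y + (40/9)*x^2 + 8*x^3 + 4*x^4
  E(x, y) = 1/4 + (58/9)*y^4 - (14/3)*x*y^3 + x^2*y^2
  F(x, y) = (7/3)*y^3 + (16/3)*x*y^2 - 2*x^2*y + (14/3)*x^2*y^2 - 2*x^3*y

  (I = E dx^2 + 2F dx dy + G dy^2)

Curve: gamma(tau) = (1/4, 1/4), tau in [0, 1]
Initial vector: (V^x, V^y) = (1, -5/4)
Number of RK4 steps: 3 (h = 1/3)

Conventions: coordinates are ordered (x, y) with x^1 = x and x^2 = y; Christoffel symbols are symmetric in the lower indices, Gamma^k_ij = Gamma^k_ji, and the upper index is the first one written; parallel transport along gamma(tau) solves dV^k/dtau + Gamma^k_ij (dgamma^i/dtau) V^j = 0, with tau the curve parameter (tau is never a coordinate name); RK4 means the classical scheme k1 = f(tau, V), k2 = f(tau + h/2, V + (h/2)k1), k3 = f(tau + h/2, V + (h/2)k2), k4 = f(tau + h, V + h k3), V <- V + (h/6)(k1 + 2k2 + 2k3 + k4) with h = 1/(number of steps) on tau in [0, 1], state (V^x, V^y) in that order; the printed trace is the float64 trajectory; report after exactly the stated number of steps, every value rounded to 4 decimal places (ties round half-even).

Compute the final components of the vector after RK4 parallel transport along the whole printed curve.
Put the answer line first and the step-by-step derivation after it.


Answer: V^x = 1.0000, V^y = -1.2500

gamma'(tau) = (0, 0); f(tau, V)^k = -Gamma^k_ij(gamma(tau)) gamma'^i(tau) V^j; h = 1/3; intermediate values shown to 6 dp
curve data and Christoffel symbols at the stage parameters:
  tau = 0.000000: gamma = (0.250000, 0.250000), gamma' = (0.000000, 0.000000); Gamma_xxx = -0.091480, Gamma_xxy = -0.347066, Gamma_xyy = -5.639596, Gamma_yxx = 0.030612, Gamma_yxy = 2.002573, Gamma_yyy = 1.918408
  tau = 0.166667: gamma = (0.250000, 0.250000), gamma' = (0.000000, 0.000000); Gamma_xxx = -0.091480, Gamma_xxy = -0.347066, Gamma_xyy = -5.639596, Gamma_yxx = 0.030612, Gamma_yxy = 2.002573, Gamma_yyy = 1.918408
  tau = 0.333333: gamma = (0.250000, 0.250000), gamma' = (0.000000, 0.000000); Gamma_xxx = -0.091480, Gamma_xxy = -0.347066, Gamma_xyy = -5.639596, Gamma_yxx = 0.030612, Gamma_yxy = 2.002573, Gamma_yyy = 1.918408
  tau = 0.500000: gamma = (0.250000, 0.250000), gamma' = (0.000000, 0.000000); Gamma_xxx = -0.091480, Gamma_xxy = -0.347066, Gamma_xyy = -5.639596, Gamma_yxx = 0.030612, Gamma_yxy = 2.002573, Gamma_yyy = 1.918408
  tau = 0.666667: gamma = (0.250000, 0.250000), gamma' = (0.000000, 0.000000); Gamma_xxx = -0.091480, Gamma_xxy = -0.347066, Gamma_xyy = -5.639596, Gamma_yxx = 0.030612, Gamma_yxy = 2.002573, Gamma_yyy = 1.918408
  tau = 0.833333: gamma = (0.250000, 0.250000), gamma' = (0.000000, 0.000000); Gamma_xxx = -0.091480, Gamma_xxy = -0.347066, Gamma_xyy = -5.639596, Gamma_yxx = 0.030612, Gamma_yxy = 2.002573, Gamma_yyy = 1.918408
  tau = 1.000000: gamma = (0.250000, 0.250000), gamma' = (0.000000, 0.000000); Gamma_xxx = -0.091480, Gamma_xxy = -0.347066, Gamma_xyy = -5.639596, Gamma_yxx = 0.030612, Gamma_yxy = 2.002573, Gamma_yyy = 1.918408
step 0: V^x = 1.0000, V^y = -1.2500
step 1: k1 = (0.000000, 0.000000), k2 = (0.000000, 0.000000), k3 = (0.000000, 0.000000), k4 = (0.000000, 0.000000); V <- V + (h/6)(k1 + 2k2 + 2k3 + k4): V^x = 1.0000, V^y = -1.2500
step 2: k1 = (0.000000, 0.000000), k2 = (0.000000, 0.000000), k3 = (0.000000, 0.000000), k4 = (0.000000, 0.000000); V <- V + (h/6)(k1 + 2k2 + 2k3 + k4): V^x = 1.0000, V^y = -1.2500
step 3: k1 = (0.000000, 0.000000), k2 = (0.000000, 0.000000), k3 = (0.000000, 0.000000), k4 = (0.000000, 0.000000); V <- V + (h/6)(k1 + 2k2 + 2k3 + k4): V^x = 1.0000, V^y = -1.2500


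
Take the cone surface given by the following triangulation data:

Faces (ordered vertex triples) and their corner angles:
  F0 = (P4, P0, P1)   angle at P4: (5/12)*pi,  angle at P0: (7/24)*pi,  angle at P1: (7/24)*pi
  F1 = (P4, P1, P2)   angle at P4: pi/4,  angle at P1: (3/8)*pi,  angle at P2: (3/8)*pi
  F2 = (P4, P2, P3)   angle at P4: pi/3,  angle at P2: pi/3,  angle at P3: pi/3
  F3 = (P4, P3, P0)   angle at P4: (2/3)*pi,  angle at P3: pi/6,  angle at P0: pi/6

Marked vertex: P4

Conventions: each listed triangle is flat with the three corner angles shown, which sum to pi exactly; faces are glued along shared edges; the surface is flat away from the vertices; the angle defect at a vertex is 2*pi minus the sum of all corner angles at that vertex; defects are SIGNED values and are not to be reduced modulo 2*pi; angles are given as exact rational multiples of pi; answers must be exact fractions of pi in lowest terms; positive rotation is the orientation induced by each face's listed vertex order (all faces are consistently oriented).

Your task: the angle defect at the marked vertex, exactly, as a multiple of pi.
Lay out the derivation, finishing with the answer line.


Sum of corner angles at P4: (5/3)*pi
defect = 2*pi - (5/3)*pi

Answer: defect(P4) = pi/3


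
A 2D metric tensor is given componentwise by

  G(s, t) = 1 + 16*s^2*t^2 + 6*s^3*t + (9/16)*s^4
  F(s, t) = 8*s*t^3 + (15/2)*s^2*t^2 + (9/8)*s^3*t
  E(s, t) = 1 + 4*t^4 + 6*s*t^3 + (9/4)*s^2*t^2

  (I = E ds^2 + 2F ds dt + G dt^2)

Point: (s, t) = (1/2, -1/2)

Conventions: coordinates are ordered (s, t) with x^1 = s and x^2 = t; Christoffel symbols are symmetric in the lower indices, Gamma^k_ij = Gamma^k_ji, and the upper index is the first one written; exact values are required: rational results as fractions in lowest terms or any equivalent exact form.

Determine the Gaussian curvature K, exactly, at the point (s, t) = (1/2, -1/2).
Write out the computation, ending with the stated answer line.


E = 65/64, F = -13/128, G = 425/256, EG - F^2 = 429/256 at the point
E_s = -3/16, E_t = -5/16, F_s = 29/64, F_t = 81/64, G_s = 65/32, G_t = -13/4
E_tt = 33/8, F_st = -21/32, G_ss = 11/16
Using the Brioschi determinant formula for K from the metric derivatives:
M1 = [[-E_tt/2 + F_st - G_ss/2, E_s/2, F_s - E_t/2], [F_t - G_s/2, E, F], [G_t/2, F, G]] = [[-49/16, -3/32, 39/64], [1/4, 65/64, -13/128], [-13/8, -13/128, 425/256]]; det M1 = -16869/4096
M2 = [[0, E_t/2, G_s/2], [E_t/2, E, F], [G_s/2, F, G]] = [[0, -5/32, 65/64], [-5/32, 65/64, -13/128], [65/64, -13/128, 425/256]]; det M2 = -4325/4096
det M1 - det M2 = -49/16; K = -49/16 / (429/256)^2 = -200704/184041

Answer: K = -200704/184041


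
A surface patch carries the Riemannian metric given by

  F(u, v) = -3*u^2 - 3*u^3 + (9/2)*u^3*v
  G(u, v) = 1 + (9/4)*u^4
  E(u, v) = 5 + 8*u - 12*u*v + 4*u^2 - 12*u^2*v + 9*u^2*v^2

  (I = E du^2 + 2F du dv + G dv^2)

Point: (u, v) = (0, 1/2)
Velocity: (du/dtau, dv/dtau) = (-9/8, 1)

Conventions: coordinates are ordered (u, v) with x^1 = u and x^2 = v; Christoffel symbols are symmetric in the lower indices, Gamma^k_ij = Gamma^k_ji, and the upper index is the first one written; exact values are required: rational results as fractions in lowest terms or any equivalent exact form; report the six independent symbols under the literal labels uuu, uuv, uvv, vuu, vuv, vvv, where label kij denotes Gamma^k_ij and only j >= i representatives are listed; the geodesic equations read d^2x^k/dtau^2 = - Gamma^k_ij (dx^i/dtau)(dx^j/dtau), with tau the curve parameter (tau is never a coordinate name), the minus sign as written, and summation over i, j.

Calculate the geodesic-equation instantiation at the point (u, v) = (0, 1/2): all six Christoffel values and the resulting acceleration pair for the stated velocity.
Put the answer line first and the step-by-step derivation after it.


Answer: Gamma_uuu = 1/5, Gamma_uuv = 0, Gamma_uvv = 0, Gamma_vuu = 0, Gamma_vuv = 0, Gamma_vvv = 0; accelerations (d^2u/dtau^2, d^2v/dtau^2) = (-81/320, 0)

E = 5, F = 0, G = 1 at the point
E_u = 2, E_v = 0, F_u = 0, F_v = 0, G_u = 0, G_v = 0
EG - F^2 = 5;  g^inv = (1/5) * [[1, 0], [0, 5]]
first-kind symbols [ij,l] = (1/2)(d_i g_jl + d_j g_il - d_l g_ij): [uu,u] = E_u/2 = 1, [uu,v] = F_u - E_v/2 = 0, [uv,u] = E_v/2 = 0, [uv,v] = G_u/2 = 0, [vv,u] = F_v - G_u/2 = 0, [vv,v] = G_v/2 = 0
Gamma^u_ij = (G*[ij,u] - F*[ij,v])/(EG - F^2), Gamma^v_ij = (E*[ij,v] - F*[ij,u])/(EG - F^2)
Gamma_uuu = 1/5, Gamma_uuv = 0, Gamma_uvv = 0, Gamma_vuu = 0, Gamma_vuv = 0, Gamma_vvv = 0
d^2u/dtau^2 = -(Gamma_uuu*(-9/8)^2 + 2*Gamma_uuv*(-9/8)*(1) + Gamma_uvv*(1)^2) = -81/320
d^2v/dtau^2 = -(Gamma_vuu*(-9/8)^2 + 2*Gamma_vuv*(-9/8)*(1) + Gamma_vvv*(1)^2) = 0


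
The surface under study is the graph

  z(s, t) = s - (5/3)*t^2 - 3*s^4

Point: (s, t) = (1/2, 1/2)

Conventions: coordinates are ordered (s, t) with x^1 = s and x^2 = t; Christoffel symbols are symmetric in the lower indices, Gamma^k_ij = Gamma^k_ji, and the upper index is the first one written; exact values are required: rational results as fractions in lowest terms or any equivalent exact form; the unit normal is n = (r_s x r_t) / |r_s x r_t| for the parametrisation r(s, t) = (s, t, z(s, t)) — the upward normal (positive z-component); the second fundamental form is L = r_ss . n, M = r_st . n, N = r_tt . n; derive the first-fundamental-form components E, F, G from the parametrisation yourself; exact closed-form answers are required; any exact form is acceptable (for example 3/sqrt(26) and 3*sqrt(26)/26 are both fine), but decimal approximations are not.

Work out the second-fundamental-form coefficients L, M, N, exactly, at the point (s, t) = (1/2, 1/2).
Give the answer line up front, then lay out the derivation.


Answer: L = -54*sqrt(145)/145, M = 0, N = -4*sqrt(145)/29

z_s = -1/2, z_t = -5/3, z_ss = -9, z_st = 0, z_tt = -10/3
E = 5/4, F = 5/6, G = 34/9; answer radicand W^2 = 145/36
unnormalised second-form numerators: l = -9, m = 0, n = -10/3; L = l/sqrt(145/36), and similarly M = m/sqrt(W^2), N = n/sqrt(W^2)


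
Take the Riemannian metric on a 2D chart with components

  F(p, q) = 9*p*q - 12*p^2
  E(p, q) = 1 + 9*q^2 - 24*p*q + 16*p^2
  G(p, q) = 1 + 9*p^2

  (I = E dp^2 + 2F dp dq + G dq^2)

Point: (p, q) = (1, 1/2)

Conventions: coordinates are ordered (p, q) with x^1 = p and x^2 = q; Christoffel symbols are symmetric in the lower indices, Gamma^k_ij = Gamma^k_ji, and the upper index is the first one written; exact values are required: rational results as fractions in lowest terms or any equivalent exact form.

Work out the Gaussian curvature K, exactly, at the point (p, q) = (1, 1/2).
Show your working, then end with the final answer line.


E = 29/4, F = -15/2, G = 10, EG - F^2 = 65/4 at the point
E_p = 20, E_q = -15, F_p = -39/2, F_q = 9, G_p = 18, G_q = 0
E_qq = 18, F_pq = 9, G_pp = 18
The intrinsic route: Brioschi's K = (det M1 - det M2)/(EG - F^2)^2.
M1 = [[-E_qq/2 + F_pq - G_pp/2, E_p/2, F_p - E_q/2], [F_q - G_p/2, E, F], [G_q/2, F, G]] = [[-9, 10, -12], [0, 29/4, -15/2], [0, -15/2, 10]]; det M1 = -585/4
M2 = [[0, E_q/2, G_p/2], [E_q/2, E, F], [G_p/2, F, G]] = [[0, -15/2, 9], [-15/2, 29/4, -15/2], [9, -15/2, 10]]; det M2 = -549/4
det M1 - det M2 = -9; K = -9 / (65/4)^2 = -144/4225

Answer: K = -144/4225


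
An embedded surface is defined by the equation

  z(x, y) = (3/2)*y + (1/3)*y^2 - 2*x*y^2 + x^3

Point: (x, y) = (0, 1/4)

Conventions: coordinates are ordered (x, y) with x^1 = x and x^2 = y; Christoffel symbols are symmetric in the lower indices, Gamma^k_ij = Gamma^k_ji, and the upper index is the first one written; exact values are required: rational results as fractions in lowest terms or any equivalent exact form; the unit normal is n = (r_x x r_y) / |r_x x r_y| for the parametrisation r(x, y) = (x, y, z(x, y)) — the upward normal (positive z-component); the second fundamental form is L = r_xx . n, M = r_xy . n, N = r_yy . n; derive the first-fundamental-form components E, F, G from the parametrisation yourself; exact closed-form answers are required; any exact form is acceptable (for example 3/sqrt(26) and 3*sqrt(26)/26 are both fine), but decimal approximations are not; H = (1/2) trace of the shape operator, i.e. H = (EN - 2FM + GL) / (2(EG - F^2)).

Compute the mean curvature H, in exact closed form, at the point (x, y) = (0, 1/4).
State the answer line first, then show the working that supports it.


Answer: H = 72*sqrt(2185)/190969

z_x = -1/8, z_y = 5/3, z_xx = 0, z_xy = -1, z_yy = 2/3
E = 65/64, F = -5/24, G = 34/9; answer radicand W^2 = 2185/576
unnormalised second-form numerators: l = 0, m = -1, n = 2/3; L = l/sqrt(2185/576), and similarly M = m/sqrt(W^2), N = n/sqrt(W^2)
H = (E*n - 2*F*m + G*l) / (2*(EG - F^2)*sqrt(W^2)); E*n - 2*F*m + G*l = 25/96, EG - F^2 = 2185/576, so H = (15/437)/sqrt(2185/576)


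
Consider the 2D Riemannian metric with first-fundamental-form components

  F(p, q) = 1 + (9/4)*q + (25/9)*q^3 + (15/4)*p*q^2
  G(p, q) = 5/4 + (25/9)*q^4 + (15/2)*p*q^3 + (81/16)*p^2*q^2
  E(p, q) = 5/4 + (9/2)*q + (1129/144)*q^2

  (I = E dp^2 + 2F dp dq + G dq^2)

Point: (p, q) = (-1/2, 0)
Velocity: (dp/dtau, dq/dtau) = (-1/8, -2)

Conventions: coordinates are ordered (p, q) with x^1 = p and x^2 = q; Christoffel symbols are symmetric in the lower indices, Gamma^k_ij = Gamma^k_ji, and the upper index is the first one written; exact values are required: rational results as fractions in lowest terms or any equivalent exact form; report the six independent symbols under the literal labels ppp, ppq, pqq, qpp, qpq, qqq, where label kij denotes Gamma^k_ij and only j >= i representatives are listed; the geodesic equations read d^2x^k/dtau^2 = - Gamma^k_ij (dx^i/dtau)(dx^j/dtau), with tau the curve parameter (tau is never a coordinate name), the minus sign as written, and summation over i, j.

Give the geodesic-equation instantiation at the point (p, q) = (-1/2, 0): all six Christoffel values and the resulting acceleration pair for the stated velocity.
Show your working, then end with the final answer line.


E = 5/4, F = 1, G = 5/4 at the point
E_p = 0, E_q = 9/2, F_p = 0, F_q = 9/4, G_p = 0, G_q = 0
EG - F^2 = 9/16;  g^inv = (16/9) * [[5/4, -1], [-1, 5/4]]
first-kind symbols [ij,l] = (1/2)(d_i g_jl + d_j g_il - d_l g_ij): [pp,p] = E_p/2 = 0, [pp,q] = F_p - E_q/2 = -9/4, [pq,p] = E_q/2 = 9/4, [pq,q] = G_p/2 = 0, [qq,p] = F_q - G_p/2 = 9/4, [qq,q] = G_q/2 = 0
Gamma^p_ij = (G*[ij,p] - F*[ij,q])/(EG - F^2), Gamma^q_ij = (E*[ij,q] - F*[ij,p])/(EG - F^2)
Gamma_ppp = 4, Gamma_ppq = 5, Gamma_pqq = 5, Gamma_qpp = -5, Gamma_qpq = -4, Gamma_qqq = -4
d^2p/dtau^2 = -(Gamma_ppp*(-1/8)^2 + 2*Gamma_ppq*(-1/8)*(-2) + Gamma_pqq*(-2)^2) = -361/16
d^2q/dtau^2 = -(Gamma_qpp*(-1/8)^2 + 2*Gamma_qpq*(-1/8)*(-2) + Gamma_qqq*(-2)^2) = 1157/64

Answer: Gamma_ppp = 4, Gamma_ppq = 5, Gamma_pqq = 5, Gamma_qpp = -5, Gamma_qpq = -4, Gamma_qqq = -4; accelerations (d^2p/dtau^2, d^2q/dtau^2) = (-361/16, 1157/64)


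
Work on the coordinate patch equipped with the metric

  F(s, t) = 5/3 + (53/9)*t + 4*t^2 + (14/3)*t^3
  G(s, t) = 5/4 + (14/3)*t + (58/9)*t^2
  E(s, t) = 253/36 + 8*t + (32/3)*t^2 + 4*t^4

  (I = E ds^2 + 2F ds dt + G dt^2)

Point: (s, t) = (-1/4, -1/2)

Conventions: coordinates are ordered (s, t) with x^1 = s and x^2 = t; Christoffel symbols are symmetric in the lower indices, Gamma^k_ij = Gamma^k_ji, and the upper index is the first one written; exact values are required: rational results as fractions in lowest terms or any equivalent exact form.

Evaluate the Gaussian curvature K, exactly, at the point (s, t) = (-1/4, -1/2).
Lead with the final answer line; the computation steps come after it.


Answer: K = -16384/2645

E = 107/18, F = -31/36, G = 19/36, EG - F^2 = 115/48 at the point
E_s = 0, E_t = -14/3, F_s = 0, F_t = 97/18, G_s = 0, G_t = -16/9
E_tt = 100/3, F_st = 0, G_ss = 0
K follows from Brioschi's formula, (det M1 - det M2)/(EG - F^2)^2.
M1 = [[-E_tt/2 + F_st - G_ss/2, E_s/2, F_s - E_t/2], [F_t - G_s/2, E, F], [G_t/2, F, G]] = [[-50/3, 0, 7/3], [97/18, 107/18, -31/36], [-8/9, -31/36, 19/36]]; det M1 = -12451/324
M2 = [[0, E_t/2, G_s/2], [E_t/2, E, F], [G_s/2, F, G]] = [[0, -7/3, 0], [-7/3, 107/18, -31/36], [0, -31/36, 19/36]]; det M2 = -931/324
det M1 - det M2 = -320/9; K = -320/9 / (115/48)^2 = -16384/2645


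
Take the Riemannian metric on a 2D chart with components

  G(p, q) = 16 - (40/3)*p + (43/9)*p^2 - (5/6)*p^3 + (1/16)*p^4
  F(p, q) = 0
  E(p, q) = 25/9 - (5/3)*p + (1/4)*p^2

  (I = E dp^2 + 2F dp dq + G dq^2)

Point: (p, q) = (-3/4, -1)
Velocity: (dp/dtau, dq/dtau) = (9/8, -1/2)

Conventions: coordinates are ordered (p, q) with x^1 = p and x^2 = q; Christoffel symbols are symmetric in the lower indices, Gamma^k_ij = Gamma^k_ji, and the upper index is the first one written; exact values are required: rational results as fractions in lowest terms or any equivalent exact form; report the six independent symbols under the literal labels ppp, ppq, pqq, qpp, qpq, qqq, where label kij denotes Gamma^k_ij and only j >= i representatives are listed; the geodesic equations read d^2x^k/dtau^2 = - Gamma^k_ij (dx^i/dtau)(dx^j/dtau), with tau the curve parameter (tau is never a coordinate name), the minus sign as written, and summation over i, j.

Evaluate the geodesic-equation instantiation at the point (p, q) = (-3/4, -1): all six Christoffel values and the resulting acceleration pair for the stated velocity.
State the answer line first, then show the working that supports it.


Answer: Gamma_ppp = -12/49, Gamma_ppq = 0, Gamma_pqq = 1035/392, Gamma_qpp = 0, Gamma_qpq = -392/1035, Gamma_qqq = 0; accelerations (d^2p/dtau^2, d^2q/dtau^2) = (-549/1568, -49/115)

E = 2401/576, F = 0, G = 119025/4096 at the point
E_p = -49/24, E_q = 0, F_p = 0, F_q = 0, G_p = -5635/256, G_q = 0
EG - F^2 = 31753225/262144;  g^inv = (262144/31753225) * [[119025/4096, 0], [0, 2401/576]]
first-kind symbols [ij,l] = (1/2)(d_i g_jl + d_j g_il - d_l g_ij): [pp,p] = E_p/2 = -49/48, [pp,q] = F_p - E_q/2 = 0, [pq,p] = E_q/2 = 0, [pq,q] = G_p/2 = -5635/512, [qq,p] = F_q - G_p/2 = 5635/512, [qq,q] = G_q/2 = 0
Gamma^p_ij = (G*[ij,p] - F*[ij,q])/(EG - F^2), Gamma^q_ij = (E*[ij,q] - F*[ij,p])/(EG - F^2)
Gamma_ppp = -12/49, Gamma_ppq = 0, Gamma_pqq = 1035/392, Gamma_qpp = 0, Gamma_qpq = -392/1035, Gamma_qqq = 0
d^2p/dtau^2 = -(Gamma_ppp*(9/8)^2 + 2*Gamma_ppq*(9/8)*(-1/2) + Gamma_pqq*(-1/2)^2) = -549/1568
d^2q/dtau^2 = -(Gamma_qpp*(9/8)^2 + 2*Gamma_qpq*(9/8)*(-1/2) + Gamma_qqq*(-1/2)^2) = -49/115


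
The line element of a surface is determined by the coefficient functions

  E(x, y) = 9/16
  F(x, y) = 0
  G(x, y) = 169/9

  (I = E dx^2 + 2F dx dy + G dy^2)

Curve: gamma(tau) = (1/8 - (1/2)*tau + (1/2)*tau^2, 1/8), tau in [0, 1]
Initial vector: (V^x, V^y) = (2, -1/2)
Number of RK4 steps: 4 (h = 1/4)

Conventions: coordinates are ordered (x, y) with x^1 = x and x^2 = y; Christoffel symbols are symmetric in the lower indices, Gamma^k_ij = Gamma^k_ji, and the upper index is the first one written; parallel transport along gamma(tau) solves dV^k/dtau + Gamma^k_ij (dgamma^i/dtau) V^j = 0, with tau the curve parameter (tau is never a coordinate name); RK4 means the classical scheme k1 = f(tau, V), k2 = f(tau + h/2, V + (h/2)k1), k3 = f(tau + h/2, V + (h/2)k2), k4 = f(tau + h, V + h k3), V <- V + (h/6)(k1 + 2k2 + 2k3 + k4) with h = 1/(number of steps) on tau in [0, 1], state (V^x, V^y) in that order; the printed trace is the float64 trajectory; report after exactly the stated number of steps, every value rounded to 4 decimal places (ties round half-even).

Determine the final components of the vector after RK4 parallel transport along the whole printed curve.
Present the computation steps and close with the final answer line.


gamma'(tau) = (-1/2 + tau, 0); f(tau, V)^k = -Gamma^k_ij(gamma(tau)) gamma'^i(tau) V^j; h = 1/4; intermediate values shown to 6 dp
curve data and Christoffel symbols at the stage parameters:
  tau = 0.000000: gamma = (0.125000, 0.125000), gamma' = (-0.500000, 0.000000); Gamma_xxx = 0.000000, Gamma_xxy = 0.000000, Gamma_xyy = 0.000000, Gamma_yxx = 0.000000, Gamma_yxy = 0.000000, Gamma_yyy = 0.000000
  tau = 0.125000: gamma = (0.070312, 0.125000), gamma' = (-0.375000, 0.000000); Gamma_xxx = 0.000000, Gamma_xxy = 0.000000, Gamma_xyy = 0.000000, Gamma_yxx = 0.000000, Gamma_yxy = 0.000000, Gamma_yyy = 0.000000
  tau = 0.250000: gamma = (0.031250, 0.125000), gamma' = (-0.250000, 0.000000); Gamma_xxx = 0.000000, Gamma_xxy = 0.000000, Gamma_xyy = 0.000000, Gamma_yxx = 0.000000, Gamma_yxy = 0.000000, Gamma_yyy = 0.000000
  tau = 0.375000: gamma = (0.007812, 0.125000), gamma' = (-0.125000, 0.000000); Gamma_xxx = 0.000000, Gamma_xxy = 0.000000, Gamma_xyy = 0.000000, Gamma_yxx = 0.000000, Gamma_yxy = 0.000000, Gamma_yyy = 0.000000
  tau = 0.500000: gamma = (0.000000, 0.125000), gamma' = (0.000000, 0.000000); Gamma_xxx = 0.000000, Gamma_xxy = 0.000000, Gamma_xyy = 0.000000, Gamma_yxx = 0.000000, Gamma_yxy = 0.000000, Gamma_yyy = 0.000000
  tau = 0.625000: gamma = (0.007812, 0.125000), gamma' = (0.125000, 0.000000); Gamma_xxx = 0.000000, Gamma_xxy = 0.000000, Gamma_xyy = 0.000000, Gamma_yxx = 0.000000, Gamma_yxy = 0.000000, Gamma_yyy = 0.000000
  tau = 0.750000: gamma = (0.031250, 0.125000), gamma' = (0.250000, 0.000000); Gamma_xxx = 0.000000, Gamma_xxy = 0.000000, Gamma_xyy = 0.000000, Gamma_yxx = 0.000000, Gamma_yxy = 0.000000, Gamma_yyy = 0.000000
  tau = 0.875000: gamma = (0.070312, 0.125000), gamma' = (0.375000, 0.000000); Gamma_xxx = 0.000000, Gamma_xxy = 0.000000, Gamma_xyy = 0.000000, Gamma_yxx = 0.000000, Gamma_yxy = 0.000000, Gamma_yyy = 0.000000
  tau = 1.000000: gamma = (0.125000, 0.125000), gamma' = (0.500000, 0.000000); Gamma_xxx = 0.000000, Gamma_xxy = 0.000000, Gamma_xyy = 0.000000, Gamma_yxx = 0.000000, Gamma_yxy = 0.000000, Gamma_yyy = 0.000000
step 0: V^x = 2.0000, V^y = -0.5000
step 1: k1 = (0.000000, 0.000000), k2 = (0.000000, 0.000000), k3 = (0.000000, 0.000000), k4 = (0.000000, 0.000000); V <- V + (h/6)(k1 + 2k2 + 2k3 + k4): V^x = 2.0000, V^y = -0.5000
step 2: k1 = (0.000000, 0.000000), k2 = (0.000000, 0.000000), k3 = (0.000000, 0.000000), k4 = (0.000000, 0.000000); V <- V + (h/6)(k1 + 2k2 + 2k3 + k4): V^x = 2.0000, V^y = -0.5000
step 3: k1 = (0.000000, 0.000000), k2 = (0.000000, 0.000000), k3 = (0.000000, 0.000000), k4 = (0.000000, 0.000000); V <- V + (h/6)(k1 + 2k2 + 2k3 + k4): V^x = 2.0000, V^y = -0.5000
step 4: k1 = (0.000000, 0.000000), k2 = (0.000000, 0.000000), k3 = (0.000000, 0.000000), k4 = (0.000000, 0.000000); V <- V + (h/6)(k1 + 2k2 + 2k3 + k4): V^x = 2.0000, V^y = -0.5000

Answer: V^x = 2.0000, V^y = -0.5000


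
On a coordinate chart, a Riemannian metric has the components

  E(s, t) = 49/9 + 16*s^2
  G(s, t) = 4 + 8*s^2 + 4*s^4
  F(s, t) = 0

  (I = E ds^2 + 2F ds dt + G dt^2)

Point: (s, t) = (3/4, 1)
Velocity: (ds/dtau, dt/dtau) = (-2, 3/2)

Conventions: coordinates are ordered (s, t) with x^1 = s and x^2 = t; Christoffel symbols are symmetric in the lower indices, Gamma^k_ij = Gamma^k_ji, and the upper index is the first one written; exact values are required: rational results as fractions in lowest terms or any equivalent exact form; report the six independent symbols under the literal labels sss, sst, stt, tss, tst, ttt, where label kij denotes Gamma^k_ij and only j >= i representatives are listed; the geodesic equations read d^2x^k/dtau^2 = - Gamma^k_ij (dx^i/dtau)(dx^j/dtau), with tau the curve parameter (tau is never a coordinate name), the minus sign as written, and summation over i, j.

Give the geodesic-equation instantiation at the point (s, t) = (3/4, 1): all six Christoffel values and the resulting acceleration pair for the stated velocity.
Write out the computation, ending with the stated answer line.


E = 130/9, F = 0, G = 625/64 at the point
E_s = 24, E_t = 0, F_s = 0, F_t = 0, G_s = 75/4, G_t = 0
EG - F^2 = 40625/288;  g^inv = (288/40625) * [[625/64, 0], [0, 130/9]]
first-kind symbols [ij,l] = (1/2)(d_i g_jl + d_j g_il - d_l g_ij): [ss,s] = E_s/2 = 12, [ss,t] = F_s - E_t/2 = 0, [st,s] = E_t/2 = 0, [st,t] = G_s/2 = 75/8, [tt,s] = F_t - G_s/2 = -75/8, [tt,t] = G_t/2 = 0
Gamma^s_ij = (G*[ij,s] - F*[ij,t])/(EG - F^2), Gamma^t_ij = (E*[ij,t] - F*[ij,s])/(EG - F^2)
Gamma_sss = 54/65, Gamma_sst = 0, Gamma_stt = -135/208, Gamma_tss = 0, Gamma_tst = 24/25, Gamma_ttt = 0
d^2s/dtau^2 = -(Gamma_sss*(-2)^2 + 2*Gamma_sst*(-2)*(3/2) + Gamma_stt*(3/2)^2) = -7749/4160
d^2t/dtau^2 = -(Gamma_tss*(-2)^2 + 2*Gamma_tst*(-2)*(3/2) + Gamma_ttt*(3/2)^2) = 144/25

Answer: Gamma_sss = 54/65, Gamma_sst = 0, Gamma_stt = -135/208, Gamma_tss = 0, Gamma_tst = 24/25, Gamma_ttt = 0; accelerations (d^2s/dtau^2, d^2t/dtau^2) = (-7749/4160, 144/25)


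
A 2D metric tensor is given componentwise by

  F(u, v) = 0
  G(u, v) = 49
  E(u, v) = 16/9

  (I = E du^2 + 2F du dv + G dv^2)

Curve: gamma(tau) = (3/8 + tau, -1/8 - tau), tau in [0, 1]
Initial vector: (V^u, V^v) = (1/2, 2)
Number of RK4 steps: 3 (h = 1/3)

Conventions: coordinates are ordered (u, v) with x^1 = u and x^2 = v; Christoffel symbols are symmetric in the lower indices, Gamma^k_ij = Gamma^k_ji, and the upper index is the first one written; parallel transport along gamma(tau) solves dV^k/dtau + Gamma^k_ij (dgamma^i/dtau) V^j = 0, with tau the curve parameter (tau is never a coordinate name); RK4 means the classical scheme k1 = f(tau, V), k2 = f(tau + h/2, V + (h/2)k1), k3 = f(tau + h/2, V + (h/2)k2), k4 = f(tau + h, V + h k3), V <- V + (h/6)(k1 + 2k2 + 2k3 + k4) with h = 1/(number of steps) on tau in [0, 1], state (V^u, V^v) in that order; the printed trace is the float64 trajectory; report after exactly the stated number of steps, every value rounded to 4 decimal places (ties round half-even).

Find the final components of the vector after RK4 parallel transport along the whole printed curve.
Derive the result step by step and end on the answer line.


gamma'(tau) = (1, -1); f(tau, V)^k = -Gamma^k_ij(gamma(tau)) gamma'^i(tau) V^j; h = 1/3; intermediate values shown to 6 dp
curve data and Christoffel symbols at the stage parameters:
  tau = 0.000000: gamma = (0.375000, -0.125000), gamma' = (1.000000, -1.000000); Gamma_uuu = 0.000000, Gamma_uuv = 0.000000, Gamma_uvv = 0.000000, Gamma_vuu = 0.000000, Gamma_vuv = 0.000000, Gamma_vvv = 0.000000
  tau = 0.166667: gamma = (0.541667, -0.291667), gamma' = (1.000000, -1.000000); Gamma_uuu = 0.000000, Gamma_uuv = 0.000000, Gamma_uvv = 0.000000, Gamma_vuu = 0.000000, Gamma_vuv = 0.000000, Gamma_vvv = 0.000000
  tau = 0.333333: gamma = (0.708333, -0.458333), gamma' = (1.000000, -1.000000); Gamma_uuu = 0.000000, Gamma_uuv = 0.000000, Gamma_uvv = 0.000000, Gamma_vuu = 0.000000, Gamma_vuv = 0.000000, Gamma_vvv = 0.000000
  tau = 0.500000: gamma = (0.875000, -0.625000), gamma' = (1.000000, -1.000000); Gamma_uuu = 0.000000, Gamma_uuv = 0.000000, Gamma_uvv = 0.000000, Gamma_vuu = 0.000000, Gamma_vuv = 0.000000, Gamma_vvv = 0.000000
  tau = 0.666667: gamma = (1.041667, -0.791667), gamma' = (1.000000, -1.000000); Gamma_uuu = 0.000000, Gamma_uuv = 0.000000, Gamma_uvv = 0.000000, Gamma_vuu = 0.000000, Gamma_vuv = 0.000000, Gamma_vvv = 0.000000
  tau = 0.833333: gamma = (1.208333, -0.958333), gamma' = (1.000000, -1.000000); Gamma_uuu = 0.000000, Gamma_uuv = 0.000000, Gamma_uvv = 0.000000, Gamma_vuu = 0.000000, Gamma_vuv = 0.000000, Gamma_vvv = 0.000000
  tau = 1.000000: gamma = (1.375000, -1.125000), gamma' = (1.000000, -1.000000); Gamma_uuu = 0.000000, Gamma_uuv = 0.000000, Gamma_uvv = 0.000000, Gamma_vuu = 0.000000, Gamma_vuv = 0.000000, Gamma_vvv = 0.000000
step 0: V^u = 0.5000, V^v = 2.0000
step 1: k1 = (0.000000, 0.000000), k2 = (0.000000, 0.000000), k3 = (0.000000, 0.000000), k4 = (0.000000, 0.000000); V <- V + (h/6)(k1 + 2k2 + 2k3 + k4): V^u = 0.5000, V^v = 2.0000
step 2: k1 = (0.000000, 0.000000), k2 = (0.000000, 0.000000), k3 = (0.000000, 0.000000), k4 = (0.000000, 0.000000); V <- V + (h/6)(k1 + 2k2 + 2k3 + k4): V^u = 0.5000, V^v = 2.0000
step 3: k1 = (0.000000, 0.000000), k2 = (0.000000, 0.000000), k3 = (0.000000, 0.000000), k4 = (0.000000, 0.000000); V <- V + (h/6)(k1 + 2k2 + 2k3 + k4): V^u = 0.5000, V^v = 2.0000

Answer: V^u = 0.5000, V^v = 2.0000


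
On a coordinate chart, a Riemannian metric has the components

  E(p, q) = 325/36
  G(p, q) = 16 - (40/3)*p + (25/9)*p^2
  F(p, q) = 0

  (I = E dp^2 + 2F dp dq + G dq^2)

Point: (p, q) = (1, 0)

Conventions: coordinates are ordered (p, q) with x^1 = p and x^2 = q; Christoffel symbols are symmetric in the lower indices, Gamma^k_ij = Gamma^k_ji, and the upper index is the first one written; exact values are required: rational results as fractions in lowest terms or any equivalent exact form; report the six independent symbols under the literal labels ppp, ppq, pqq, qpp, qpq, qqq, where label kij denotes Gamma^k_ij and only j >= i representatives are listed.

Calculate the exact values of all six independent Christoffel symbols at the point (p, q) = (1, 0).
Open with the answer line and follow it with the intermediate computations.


Answer: Gamma_ppp = 0, Gamma_ppq = 0, Gamma_pqq = 28/65, Gamma_qpp = 0, Gamma_qpq = -5/7, Gamma_qqq = 0

E = 325/36, F = 0, G = 49/9 at the point
E_p = 0, E_q = 0, F_p = 0, F_q = 0, G_p = -70/9, G_q = 0
EG - F^2 = 15925/324;  g^inv = (324/15925) * [[49/9, 0], [0, 325/36]]
first-kind symbols [ij,l] = (1/2)(d_i g_jl + d_j g_il - d_l g_ij): [pp,p] = E_p/2 = 0, [pp,q] = F_p - E_q/2 = 0, [pq,p] = E_q/2 = 0, [pq,q] = G_p/2 = -35/9, [qq,p] = F_q - G_p/2 = 35/9, [qq,q] = G_q/2 = 0
Gamma^p_ij = (G*[ij,p] - F*[ij,q])/(EG - F^2), Gamma^q_ij = (E*[ij,q] - F*[ij,p])/(EG - F^2)


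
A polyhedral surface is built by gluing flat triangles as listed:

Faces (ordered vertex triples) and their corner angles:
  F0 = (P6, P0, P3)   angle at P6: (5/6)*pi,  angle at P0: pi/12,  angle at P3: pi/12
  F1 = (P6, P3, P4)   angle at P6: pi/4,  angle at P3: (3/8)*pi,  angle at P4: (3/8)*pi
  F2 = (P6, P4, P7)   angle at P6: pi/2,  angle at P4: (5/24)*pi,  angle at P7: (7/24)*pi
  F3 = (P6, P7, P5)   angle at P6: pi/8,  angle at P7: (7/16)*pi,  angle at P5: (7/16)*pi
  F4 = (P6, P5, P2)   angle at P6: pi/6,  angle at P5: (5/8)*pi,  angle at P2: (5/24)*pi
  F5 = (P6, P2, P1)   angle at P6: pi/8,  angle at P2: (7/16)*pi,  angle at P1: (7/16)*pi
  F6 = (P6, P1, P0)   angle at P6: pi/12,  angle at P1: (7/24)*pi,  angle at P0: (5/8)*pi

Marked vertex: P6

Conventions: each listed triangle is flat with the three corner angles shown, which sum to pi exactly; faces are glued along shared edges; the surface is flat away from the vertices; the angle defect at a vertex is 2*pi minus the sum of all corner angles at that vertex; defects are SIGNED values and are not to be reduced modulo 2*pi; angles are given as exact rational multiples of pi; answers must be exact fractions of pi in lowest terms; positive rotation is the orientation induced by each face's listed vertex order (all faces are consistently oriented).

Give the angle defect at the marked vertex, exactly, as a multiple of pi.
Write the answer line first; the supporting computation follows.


Answer: defect(P6) = -pi/12

Sum of corner angles at P6: (25/12)*pi
defect = 2*pi - (25/12)*pi


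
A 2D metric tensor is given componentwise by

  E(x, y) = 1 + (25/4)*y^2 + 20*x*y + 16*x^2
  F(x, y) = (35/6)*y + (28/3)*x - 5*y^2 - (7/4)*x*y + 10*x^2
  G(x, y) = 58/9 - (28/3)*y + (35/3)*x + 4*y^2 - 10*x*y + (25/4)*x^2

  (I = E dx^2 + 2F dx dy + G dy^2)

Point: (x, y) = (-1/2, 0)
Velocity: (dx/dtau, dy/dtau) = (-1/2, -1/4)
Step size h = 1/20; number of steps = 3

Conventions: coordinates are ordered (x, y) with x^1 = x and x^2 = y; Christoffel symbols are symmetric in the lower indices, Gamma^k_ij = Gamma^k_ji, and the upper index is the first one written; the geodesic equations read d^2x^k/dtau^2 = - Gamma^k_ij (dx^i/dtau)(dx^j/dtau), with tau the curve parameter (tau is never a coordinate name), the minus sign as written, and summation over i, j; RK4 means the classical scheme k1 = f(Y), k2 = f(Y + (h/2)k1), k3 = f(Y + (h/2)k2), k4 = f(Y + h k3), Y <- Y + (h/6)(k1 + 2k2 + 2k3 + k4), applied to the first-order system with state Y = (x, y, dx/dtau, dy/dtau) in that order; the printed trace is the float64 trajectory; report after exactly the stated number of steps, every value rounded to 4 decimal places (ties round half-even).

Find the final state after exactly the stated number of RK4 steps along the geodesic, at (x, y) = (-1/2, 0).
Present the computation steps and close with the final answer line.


f(Y) = (dx/dtau, dy/dtau, -Gamma^x_ij Y'^i Y'^j, -Gamma^y_ij Y'^i Y'^j) with the Gammas evaluated at the stage position; h = 0.050000; intermediate values shown to 6 dp
step 0: x = -0.5000, y = 0.0000, dx/dtau = -0.5000, dy/dtau = -0.2500
step 1:
  k1: at (x, y) = (-0.500000, 0.000000), (dx/dtau, dy/dtau) = (-0.500000, -0.250000); Gamma_xxx = -1.295838, Gamma_xxy = -0.809899, Gamma_xyy = 0.647919, Gamma_yxx = 0.701912, Gamma_yxy = 0.438695, Gamma_yyy = -0.350956; k1 = (-0.500000, -0.250000, 0.485939, -0.263217)
  k2: at (x, y) = (-0.512500, -0.006250), (dx/dtau, dy/dtau) = (-0.487852, -0.256580); Gamma_xxx = -1.290987, Gamma_xxy = -0.806867, Gamma_xyy = 0.645493, Gamma_yxx = 0.665350, Gamma_yxy = 0.415843, Gamma_yyy = -0.332675; k2 = (-0.487852, -0.256580, 0.466755, -0.240556)
  k3: at (x, y) = (-0.512196, -0.006415), (dx/dtau, dy/dtau) = (-0.488331, -0.256014); Gamma_xxx = -1.290686, Gamma_xxy = -0.806679, Gamma_xyy = 0.645343, Gamma_yxx = 0.666134, Gamma_yxy = 0.416334, Gamma_yyy = -0.333067; k3 = (-0.488331, -0.256014, 0.467190, -0.241121)
  k4: at (x, y) = (-0.524417, -0.012801), (dx/dtau, dy/dtau) = (-0.476641, -0.262056); Gamma_xxx = -1.284177, Gamma_xxy = -0.802611, Gamma_xyy = 0.642088, Gamma_yxx = 0.631873, Gamma_yxy = 0.394921, Gamma_yyy = -0.315937; k4 = (-0.476641, -0.262056, 0.448155, -0.220513)
  Y <- Y + (h/6)(k1 + 2k2 + 2k3 + k4): x = -0.5244, y = -0.0128, dx/dtau = -0.4767, dy/dtau = -0.2621
step 2:
  k1: at (x, y) = (-0.524408, -0.012810), (dx/dtau, dy/dtau) = (-0.476650, -0.262059); Gamma_xxx = -1.284163, Gamma_xxy = -0.802602, Gamma_xyy = 0.642081, Gamma_yxx = 0.631893, Gamma_yxy = 0.394933, Gamma_yyy = -0.315946; k1 = (-0.476650, -0.262059, 0.448168, -0.220528)
  k2: at (x, y) = (-0.536325, -0.019362), (dx/dtau, dy/dtau) = (-0.465446, -0.267572); Gamma_xxx = -1.276188, Gamma_xxy = -0.797617, Gamma_xyy = 0.638094, Gamma_yxx = 0.599927, Gamma_yxy = 0.374955, Gamma_yyy = -0.299964; k2 = (-0.465446, -0.267572, 0.429460, -0.201886)
  k3: at (x, y) = (-0.536045, -0.019500), (dx/dtau, dy/dtau) = (-0.465914, -0.267106); Gamma_xxx = -1.275994, Gamma_xxy = -0.797496, Gamma_xyy = 0.637997, Gamma_yxx = 0.600617, Gamma_yxy = 0.375385, Gamma_yyy = -0.300308; k3 = (-0.465914, -0.267106, 0.429963, -0.202386)
  k4: at (x, y) = (-0.547704, -0.026166), (dx/dtau, dy/dtau) = (-0.455152, -0.272178); Gamma_xxx = -1.266895, Gamma_xxy = -0.791809, Gamma_xyy = 0.633448, Gamma_yxx = 0.570721, Gamma_yxy = 0.356701, Gamma_yyy = -0.285360; k4 = (-0.455152, -0.272178, 0.411710, -0.185471)
  Y <- Y + (h/6)(k1 + 2k2 + 2k3 + k4): x = -0.5477, y = -0.0262, dx/dtau = -0.4552, dy/dtau = -0.2722
step 3:
  k1: at (x, y) = (-0.547696, -0.026174), (dx/dtau, dy/dtau) = (-0.455161, -0.272180); Gamma_xxx = -1.266885, Gamma_xxy = -0.791803, Gamma_xyy = 0.633442, Gamma_yxx = 0.570740, Gamma_yxy = 0.356712, Gamma_yyy = -0.285370; k1 = (-0.455161, -0.272180, 0.411722, -0.185483)
  k2: at (x, y) = (-0.559075, -0.032978), (dx/dtau, dy/dtau) = (-0.444868, -0.276817); Gamma_xxx = -1.256809, Gamma_xxy = -0.785506, Gamma_xyy = 0.628404, Gamma_yxx = 0.542889, Gamma_yxy = 0.339306, Gamma_yyy = -0.271445; k2 = (-0.444868, -0.276817, 0.394044, -0.170211)
  k3: at (x, y) = (-0.558818, -0.033094), (dx/dtau, dy/dtau) = (-0.445310, -0.276435); Gamma_xxx = -1.256693, Gamma_xxy = -0.785433, Gamma_xyy = 0.628347, Gamma_yxx = 0.543487, Gamma_yxy = 0.339679, Gamma_yyy = -0.271743; k3 = (-0.445310, -0.276435, 0.394560, -0.170637)
  k4: at (x, y) = (-0.569962, -0.039995), (dx/dtau, dy/dtau) = (-0.435433, -0.280712); Gamma_xxx = -1.245891, Gamma_xxy = -0.778682, Gamma_xyy = 0.622945, Gamma_yxx = 0.517458, Gamma_yxy = 0.323411, Gamma_yyy = -0.258729; k4 = (-0.435433, -0.280712, 0.377494, -0.156785)
  Y <- Y + (h/6)(k1 + 2k2 + 2k3 + k4): x = -0.5700, y = -0.0400, dx/dtau = -0.4354, dy/dtau = -0.2807

Answer: x = -0.5700, y = -0.0400, dx/dtau = -0.4354, dy/dtau = -0.2807


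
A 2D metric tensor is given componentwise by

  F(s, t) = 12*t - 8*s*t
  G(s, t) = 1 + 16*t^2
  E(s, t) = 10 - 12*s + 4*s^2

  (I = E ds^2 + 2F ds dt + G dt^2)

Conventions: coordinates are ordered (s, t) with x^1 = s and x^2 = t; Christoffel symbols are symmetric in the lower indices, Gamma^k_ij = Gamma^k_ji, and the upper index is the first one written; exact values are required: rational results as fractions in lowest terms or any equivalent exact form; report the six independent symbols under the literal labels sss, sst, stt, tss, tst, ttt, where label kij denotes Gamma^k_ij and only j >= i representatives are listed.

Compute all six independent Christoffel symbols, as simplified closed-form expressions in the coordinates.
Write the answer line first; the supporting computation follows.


Answer: Gamma_sss = (2*s - 3)/(2*s^2 - 6*s + 8*t^2 + 5), Gamma_sst = 0, Gamma_stt = (6 - 4*s)/(2*s^2 - 6*s + 8*t^2 + 5), Gamma_tss = -4*t/(2*s^2 - 6*s + 8*t^2 + 5), Gamma_tst = 0, Gamma_ttt = 8*t/(2*s^2 - 6*s + 8*t^2 + 5)

E = 10 - 12*s + 4*s^2; F = 12*t - 8*s*t; G = 1 + 16*t^2
Gamma^k_ij = (1/2) g^{kl} (d_i g_jl + d_j g_il - d_l g_ij), with g^inv = (1/(EG-F^2)) [[G, -F], [-F, E]]
first partials: E_s = -12 + 8*s, E_t = 0, F_s = -8*t, F_t = 12 - 8*s, G_s = 0, G_t = 32*t
D = EG - F^2 = 10 - 12*s + 16*t^2 + 4*s^2
expanded: Gamma^s_ss = (G E_s - 2F F_s + F E_t)/(2D), Gamma^s_st = (G E_t - F G_s)/(2D), Gamma^s_tt = (2G F_t - G G_s - F G_t)/(2D), Gamma^t_ss = (2E F_s - E E_t - F E_s)/(2D), Gamma^t_st = (E G_s - F E_t)/(2D), Gamma^t_tt = (E G_t - 2F F_t + F G_s)/(2D); substitute and cancel common factors
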